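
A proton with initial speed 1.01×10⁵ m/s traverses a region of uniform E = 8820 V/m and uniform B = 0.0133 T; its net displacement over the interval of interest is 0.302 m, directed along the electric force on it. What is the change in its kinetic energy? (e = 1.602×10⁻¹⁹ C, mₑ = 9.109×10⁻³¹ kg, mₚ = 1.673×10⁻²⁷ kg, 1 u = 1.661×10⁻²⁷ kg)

ΔKE ≈ 4.27×10⁻¹⁶ J

The magnetic force is always ⟂ v and does no work; only the electric force changes KE.
ΔKE = F_E · d = |q|E d = (1.602×10⁻¹⁹)(8820)(0.302) ≈ 4.27×10⁻¹⁶ J.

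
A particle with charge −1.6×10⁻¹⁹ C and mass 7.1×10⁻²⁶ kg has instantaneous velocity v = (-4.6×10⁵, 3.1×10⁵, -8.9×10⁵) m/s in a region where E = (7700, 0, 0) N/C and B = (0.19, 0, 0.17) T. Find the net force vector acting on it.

F ≈ (-9.66×10⁻¹⁵, 1.45×10⁻¹⁴, 9.42×10⁻¹⁵) N

v×B = (5.27×10⁴, -9.09×10⁴, -5.89×10⁴) N/C.
E + v×B = (6.04×10⁴, -9.09×10⁴, -5.89×10⁴) N/C.
F = q(E + v×B) = (−1.6×10⁻¹⁹ C)·(6.04×10⁴, -9.09×10⁴, -5.89×10⁴) = (-9.66×10⁻¹⁵, 1.45×10⁻¹⁴, 9.42×10⁻¹⁵) N.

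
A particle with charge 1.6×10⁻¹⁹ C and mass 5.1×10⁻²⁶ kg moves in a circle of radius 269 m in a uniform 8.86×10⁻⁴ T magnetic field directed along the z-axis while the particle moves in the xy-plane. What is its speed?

v ≈ 7.48×10⁵ m/s

From |q|vB = mv²/r, v = |q|Br/m.
v = (1.6×10⁻¹⁹)(8.86×10⁻⁴)(269)/5.1×10⁻²⁶ ≈ 7.48×10⁵ m/s.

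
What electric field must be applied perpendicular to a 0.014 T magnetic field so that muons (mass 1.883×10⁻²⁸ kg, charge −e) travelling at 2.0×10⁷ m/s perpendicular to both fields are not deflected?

For straight-line motion qE = qvB, so E = vB.
E = 2.0×10⁷ × 0.014 = 2.8×10⁵ V/m.

E = 2.8×10⁵ V/m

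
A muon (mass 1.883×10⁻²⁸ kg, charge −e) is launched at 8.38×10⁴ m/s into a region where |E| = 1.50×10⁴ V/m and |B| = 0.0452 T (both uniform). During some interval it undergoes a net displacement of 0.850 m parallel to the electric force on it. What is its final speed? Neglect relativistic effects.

B does no work; ΔKE = |q|E d.
½mv_f² = ½mv₀² + |q|Ed = ½(1.883×10⁻²⁸)(8.38×10⁴)² + (1.602×10⁻¹⁹)(1.50×10⁴)(0.850) ≈ 6.612×10⁻¹⁹ J + 2.043×10⁻¹⁵ J ≈ 2.043×10⁻¹⁵ J.
v_f = √(2·2.043×10⁻¹⁵/1.883×10⁻²⁸) ≈ 4.66×10⁶ m/s.

v_f ≈ 4.66×10⁶ m/s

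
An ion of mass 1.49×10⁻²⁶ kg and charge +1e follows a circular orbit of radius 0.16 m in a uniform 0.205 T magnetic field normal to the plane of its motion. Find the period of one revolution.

The cyclotron period depends only on m, q, B: T = 2πm/(|q|B).
T = 2π(1.49×10⁻²⁶)/((1.602×10⁻¹⁹)(0.205)) ≈ 2.85×10⁻⁶ s.

T ≈ 2.85×10⁻⁶ s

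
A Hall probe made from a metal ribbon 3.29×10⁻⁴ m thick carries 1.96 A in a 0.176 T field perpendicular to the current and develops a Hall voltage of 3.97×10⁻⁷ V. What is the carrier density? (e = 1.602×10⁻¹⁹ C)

n ≈ 1.65×10²⁸ m⁻³

From V_H = IB/(n e t), n = IB/(V_H e t).
n = (1.96)(0.176)/((3.97×10⁻⁷)(1.602×10⁻¹⁹)(3.29×10⁻⁴)) ≈ 1.65×10²⁸ m⁻³.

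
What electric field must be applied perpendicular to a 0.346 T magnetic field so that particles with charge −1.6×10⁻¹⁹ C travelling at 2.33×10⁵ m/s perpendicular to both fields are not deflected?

E = 8.06×10⁴ V/m

For straight-line motion qE = qvB, so E = vB.
E = 2.33×10⁵ × 0.346 = 8.06×10⁴ V/m.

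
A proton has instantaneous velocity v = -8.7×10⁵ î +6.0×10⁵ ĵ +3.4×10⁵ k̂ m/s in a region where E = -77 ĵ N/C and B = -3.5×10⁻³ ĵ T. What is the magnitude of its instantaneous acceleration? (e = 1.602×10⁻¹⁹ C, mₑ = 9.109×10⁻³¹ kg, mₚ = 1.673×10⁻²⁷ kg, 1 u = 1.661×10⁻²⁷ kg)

|a| ≈ 3.13×10¹¹ m/s²

v×B = (1190, 0, 3040) N/C.
E + v×B = (1190, -77.0, 3040) N/C.
F = q(E + v×B) = (1.602×10⁻¹⁹ C)·(1190, -77.0, 3040) = (1.91×10⁻¹⁶, -1.23×10⁻¹⁷, 4.88×10⁻¹⁶) N.
|a| = |F|/m = 5.239×10⁻¹⁶/1.673×10⁻²⁷ ≈ 3.13×10¹¹ m/s².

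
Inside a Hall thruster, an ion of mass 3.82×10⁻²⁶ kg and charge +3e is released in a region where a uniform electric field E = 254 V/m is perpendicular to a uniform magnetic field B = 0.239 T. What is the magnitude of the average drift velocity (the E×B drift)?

The E×B drift speed is v_d = E/B.
v_d = 254/0.239 = 1060 m/s.

v_d ≈ 1060 m/s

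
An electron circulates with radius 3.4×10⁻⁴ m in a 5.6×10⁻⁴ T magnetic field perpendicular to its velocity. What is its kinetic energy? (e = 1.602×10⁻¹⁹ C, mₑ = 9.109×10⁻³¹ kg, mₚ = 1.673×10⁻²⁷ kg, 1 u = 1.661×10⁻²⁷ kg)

KE ≈ 3.2×10⁻³ eV

v = |q|Br/m, then KE = ½mv² = (qBr)²/(2m).
v = (1.602×10⁻¹⁹)(5.6×10⁻⁴)(3.4×10⁻⁴)/9.109×10⁻³¹ ≈ 3.349×10⁴ m/s.
KE = ½(9.109×10⁻³¹)(3.349×10⁴)² ≈ 5.1×10⁻²² J = 3.2×10⁻³ eV.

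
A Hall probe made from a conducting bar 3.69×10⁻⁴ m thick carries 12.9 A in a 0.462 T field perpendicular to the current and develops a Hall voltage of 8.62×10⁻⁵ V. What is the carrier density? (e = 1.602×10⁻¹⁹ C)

From V_H = IB/(n e t), n = IB/(V_H e t).
n = (12.9)(0.462)/((8.62×10⁻⁵)(1.602×10⁻¹⁹)(3.69×10⁻⁴)) ≈ 1.17×10²⁷ m⁻³.

n ≈ 1.17×10²⁷ m⁻³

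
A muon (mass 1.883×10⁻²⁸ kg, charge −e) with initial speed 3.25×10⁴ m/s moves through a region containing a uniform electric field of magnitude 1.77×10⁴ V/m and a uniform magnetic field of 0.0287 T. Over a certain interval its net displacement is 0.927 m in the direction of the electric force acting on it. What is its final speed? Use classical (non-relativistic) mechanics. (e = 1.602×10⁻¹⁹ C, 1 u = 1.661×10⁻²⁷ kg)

v_f ≈ 5.28×10⁶ m/s

B does no work; ΔKE = |q|E d.
½mv_f² = ½mv₀² + |q|Ed = ½(1.883×10⁻²⁸)(3.25×10⁴)² + (1.602×10⁻¹⁹)(1.77×10⁴)(0.927) ≈ 9.945×10⁻²⁰ J + 2.629×10⁻¹⁵ J ≈ 2.629×10⁻¹⁵ J.
v_f = √(2·2.629×10⁻¹⁵/1.883×10⁻²⁸) ≈ 5.28×10⁶ m/s.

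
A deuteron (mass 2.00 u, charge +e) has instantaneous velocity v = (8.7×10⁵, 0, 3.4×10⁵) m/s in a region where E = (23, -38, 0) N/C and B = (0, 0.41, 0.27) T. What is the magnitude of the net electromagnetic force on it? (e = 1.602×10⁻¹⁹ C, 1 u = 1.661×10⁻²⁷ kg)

|F| ≈ 7.20×10⁻¹⁴ N

v×B = (-1.39×10⁵, -2.35×10⁵, 3.57×10⁵) N/C.
E + v×B = (-1.39×10⁵, -2.35×10⁵, 3.57×10⁵) N/C.
F = q(E + v×B) = (1.602×10⁻¹⁹ C)·(-1.39×10⁵, -2.35×10⁵, 3.57×10⁵) = (-2.23×10⁻¹⁴, -3.76×10⁻¹⁴, 5.71×10⁻¹⁴) N.
|F| = 7.20×10⁻¹⁴ N.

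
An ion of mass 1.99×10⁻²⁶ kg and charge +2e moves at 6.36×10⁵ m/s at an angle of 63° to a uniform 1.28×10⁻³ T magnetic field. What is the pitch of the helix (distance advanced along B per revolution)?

v∥ = v cosθ = 6.36×10⁵·cos63° ≈ 2.887×10⁵ m/s.
T = 2πm/(|q|B) = 2π(1.99×10⁻²⁶)/((3.204×10⁻¹⁹)(1.28×10⁻³)) ≈ 3.049×10⁻⁴ s.
pitch = v∥ T = (2.887×10⁵)(3.049×10⁻⁴) ≈ 88.0 m.

p ≈ 88.0 m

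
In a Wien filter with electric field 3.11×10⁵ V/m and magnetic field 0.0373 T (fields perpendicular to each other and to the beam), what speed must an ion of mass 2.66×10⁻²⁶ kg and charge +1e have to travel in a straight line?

For undeflected motion the electric and magnetic forces balance: qE = qvB.
v = E/B = 3.11×10⁵/0.0373 = 8.34×10⁶ m/s.
The result is independent of the particle's charge and mass.

v = 8.34×10⁶ m/s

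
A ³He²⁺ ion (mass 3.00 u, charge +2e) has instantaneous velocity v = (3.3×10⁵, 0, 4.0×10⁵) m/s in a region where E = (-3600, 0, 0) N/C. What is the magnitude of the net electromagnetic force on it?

Only an electric field acts, so F = qE = (3.204×10⁻¹⁹ C)·(-3600, 0, 0) = (-1.15×10⁻¹⁵, 0, 0) N.
|F| = 1.15×10⁻¹⁵ N.

|F| ≈ 1.15×10⁻¹⁵ N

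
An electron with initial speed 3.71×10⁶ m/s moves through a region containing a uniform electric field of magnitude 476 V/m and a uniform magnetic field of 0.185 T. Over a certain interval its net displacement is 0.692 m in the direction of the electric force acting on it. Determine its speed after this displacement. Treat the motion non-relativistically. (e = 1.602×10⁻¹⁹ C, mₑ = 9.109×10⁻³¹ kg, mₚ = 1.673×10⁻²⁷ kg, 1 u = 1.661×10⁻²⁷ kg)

B does no work; ΔKE = |q|E d.
½mv_f² = ½mv₀² + |q|Ed = ½(9.109×10⁻³¹)(3.71×10⁶)² + (1.602×10⁻¹⁹)(476)(0.692) ≈ 6.269×10⁻¹⁸ J + 5.277×10⁻¹⁷ J ≈ 5.904×10⁻¹⁷ J.
v_f = √(2·5.904×10⁻¹⁷/9.109×10⁻³¹) ≈ 1.14×10⁷ m/s.

v_f ≈ 1.14×10⁷ m/s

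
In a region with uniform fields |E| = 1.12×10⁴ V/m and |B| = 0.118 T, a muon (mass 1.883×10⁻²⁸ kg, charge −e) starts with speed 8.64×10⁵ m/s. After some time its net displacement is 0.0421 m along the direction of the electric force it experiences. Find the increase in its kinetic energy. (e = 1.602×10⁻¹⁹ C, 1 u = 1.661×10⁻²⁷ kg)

ΔKE ≈ 7.55×10⁻¹⁷ J

The magnetic force is always ⟂ v and does no work; only the electric force changes KE.
ΔKE = F_E · d = |q|E d = (1.602×10⁻¹⁹)(1.12×10⁴)(0.0421) ≈ 7.55×10⁻¹⁷ J.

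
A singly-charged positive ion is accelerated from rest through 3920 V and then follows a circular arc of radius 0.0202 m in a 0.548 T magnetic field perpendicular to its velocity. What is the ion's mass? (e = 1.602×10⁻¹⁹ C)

Combine |q|V = ½mv² and r = mv/(|q|B): eliminate v to get m = qB²r²/(2V).
m = (1.602×10⁻¹⁹)(0.548)²(0.0202)²/(2·3920) ≈ 2.50×10⁻²⁷ kg.

m ≈ 2.50×10⁻²⁷ kg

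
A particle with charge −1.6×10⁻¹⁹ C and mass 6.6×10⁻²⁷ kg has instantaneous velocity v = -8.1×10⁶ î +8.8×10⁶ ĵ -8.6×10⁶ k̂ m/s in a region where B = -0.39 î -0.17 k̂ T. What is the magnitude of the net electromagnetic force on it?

v×B = (-1.50×10⁶, 1.98×10⁶, 3.43×10⁶) N/C.
F = q v×B = (−1.6×10⁻¹⁹ C)·(-1.50×10⁶, 1.98×10⁶, 3.43×10⁶) = (2.39×10⁻¹³, -3.16×10⁻¹³, -5.49×10⁻¹³) N.
|F| = 6.77×10⁻¹³ N.

|F| ≈ 6.77×10⁻¹³ N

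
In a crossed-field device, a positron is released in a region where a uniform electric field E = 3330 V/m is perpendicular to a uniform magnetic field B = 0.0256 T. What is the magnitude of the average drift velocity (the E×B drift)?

The steady drift has the magnetic force balancing the electric force, so v_d = E/B.
v_d = 3330/0.0256 = 1.30×10⁵ m/s.

v_d ≈ 1.30×10⁵ m/s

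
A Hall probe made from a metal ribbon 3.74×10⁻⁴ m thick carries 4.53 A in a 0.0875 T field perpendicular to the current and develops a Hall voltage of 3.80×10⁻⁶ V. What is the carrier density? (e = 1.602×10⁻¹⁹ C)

n ≈ 1.74×10²⁷ m⁻³

From V_H = IB/(n e t), n = IB/(V_H e t).
n = (4.53)(0.0875)/((3.80×10⁻⁶)(1.602×10⁻¹⁹)(3.74×10⁻⁴)) ≈ 1.74×10²⁷ m⁻³.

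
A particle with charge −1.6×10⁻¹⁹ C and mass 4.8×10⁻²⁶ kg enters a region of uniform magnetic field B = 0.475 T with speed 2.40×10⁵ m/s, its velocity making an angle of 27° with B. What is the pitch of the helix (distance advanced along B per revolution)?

v∥ = v cosθ = 2.40×10⁵·cos27° ≈ 2.138×10⁵ m/s.
T = 2πm/(|q|B) = 2π(4.8×10⁻²⁶)/((1.6×10⁻¹⁹)(0.475)) ≈ 3.968×10⁻⁶ s.
pitch = v∥ T = (2.138×10⁵)(3.968×10⁻⁶) ≈ 0.849 m.

p ≈ 0.849 m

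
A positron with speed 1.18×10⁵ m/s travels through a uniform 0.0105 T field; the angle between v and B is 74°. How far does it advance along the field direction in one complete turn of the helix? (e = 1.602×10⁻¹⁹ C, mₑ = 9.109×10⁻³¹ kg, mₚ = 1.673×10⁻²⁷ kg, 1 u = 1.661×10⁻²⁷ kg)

v∥ = v cosθ = 1.18×10⁵·cos74° ≈ 3.253×10⁴ m/s.
T = 2πm/(|q|B) = 2π(9.109×10⁻³¹)/((1.602×10⁻¹⁹)(0.0105)) ≈ 3.403×10⁻⁹ s.
pitch = v∥ T = (3.253×10⁴)(3.403×10⁻⁹) ≈ 1.11×10⁻⁴ m.

p ≈ 1.11×10⁻⁴ m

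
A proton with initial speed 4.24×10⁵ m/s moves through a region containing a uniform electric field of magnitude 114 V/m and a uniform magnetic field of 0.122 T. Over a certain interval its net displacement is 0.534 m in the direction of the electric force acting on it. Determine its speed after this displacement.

v_f ≈ 4.38×10⁵ m/s

B does no work; ΔKE = |q|E d.
½mv_f² = ½mv₀² + |q|Ed = ½(1.673×10⁻²⁷)(4.24×10⁵)² + (1.602×10⁻¹⁹)(114)(0.534) ≈ 1.504×10⁻¹⁶ J + 9.752×10⁻¹⁸ J ≈ 1.601×10⁻¹⁶ J.
v_f = √(2·1.601×10⁻¹⁶/1.673×10⁻²⁷) ≈ 4.38×10⁵ m/s.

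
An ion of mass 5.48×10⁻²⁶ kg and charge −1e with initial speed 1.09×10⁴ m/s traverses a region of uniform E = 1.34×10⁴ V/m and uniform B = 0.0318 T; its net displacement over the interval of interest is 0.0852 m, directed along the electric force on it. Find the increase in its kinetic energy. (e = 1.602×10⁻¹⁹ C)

ΔKE ≈ 1.83×10⁻¹⁶ J

The magnetic force is always ⟂ v and does no work; only the electric force changes KE.
ΔKE = F_E · d = |q|E d = (1.602×10⁻¹⁹)(1.34×10⁴)(0.0852) ≈ 1.83×10⁻¹⁶ J.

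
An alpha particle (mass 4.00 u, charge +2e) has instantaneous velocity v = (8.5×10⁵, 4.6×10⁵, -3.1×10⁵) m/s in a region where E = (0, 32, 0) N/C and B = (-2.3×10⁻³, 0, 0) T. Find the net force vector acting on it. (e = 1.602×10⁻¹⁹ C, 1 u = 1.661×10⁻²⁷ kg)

F ≈ (0, 2.39×10⁻¹⁶, 3.39×10⁻¹⁶) N

v×B = (0, 713, 1060) N/C.
E + v×B = (0, 745, 1060) N/C.
F = q(E + v×B) = (3.204×10⁻¹⁹ C)·(0, 745, 1060) = (0, 2.39×10⁻¹⁶, 3.39×10⁻¹⁶) N.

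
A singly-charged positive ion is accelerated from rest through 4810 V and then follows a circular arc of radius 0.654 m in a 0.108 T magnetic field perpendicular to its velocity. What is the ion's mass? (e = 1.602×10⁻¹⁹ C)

Combine |q|V = ½mv² and r = mv/(|q|B): eliminate v to get m = qB²r²/(2V).
m = (1.602×10⁻¹⁹)(0.108)²(0.654)²/(2·4810) ≈ 8.31×10⁻²⁶ kg.

m ≈ 8.31×10⁻²⁶ kg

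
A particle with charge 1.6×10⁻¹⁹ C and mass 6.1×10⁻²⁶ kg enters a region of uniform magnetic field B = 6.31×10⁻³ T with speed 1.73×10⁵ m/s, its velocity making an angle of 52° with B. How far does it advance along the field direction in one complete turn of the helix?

p ≈ 40.4 m

v∥ = v cosθ = 1.73×10⁵·cos52° ≈ 1.065×10⁵ m/s.
T = 2πm/(|q|B) = 2π(6.1×10⁻²⁶)/((1.6×10⁻¹⁹)(6.31×10⁻³)) ≈ 3.796×10⁻⁴ s.
pitch = v∥ T = (1.065×10⁵)(3.796×10⁻⁴) ≈ 40.4 m.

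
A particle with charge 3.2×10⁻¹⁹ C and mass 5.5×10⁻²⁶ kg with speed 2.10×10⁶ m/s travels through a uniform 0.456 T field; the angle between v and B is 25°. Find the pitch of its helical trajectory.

v∥ = v cosθ = 2.10×10⁶·cos25° ≈ 1.903×10⁶ m/s.
T = 2πm/(|q|B) = 2π(5.5×10⁻²⁶)/((3.2×10⁻¹⁹)(0.456)) ≈ 2.368×10⁻⁶ s.
pitch = v∥ T = (1.903×10⁶)(2.368×10⁻⁶) ≈ 4.51 m.

p ≈ 4.51 m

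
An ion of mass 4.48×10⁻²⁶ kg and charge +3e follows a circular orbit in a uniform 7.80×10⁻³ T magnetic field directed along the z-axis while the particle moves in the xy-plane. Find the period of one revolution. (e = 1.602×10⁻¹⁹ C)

The cyclotron period depends only on m, q, B: T = 2πm/(|q|B).
T = 2π(4.48×10⁻²⁶)/((4.806×10⁻¹⁹)(7.80×10⁻³)) ≈ 7.51×10⁻⁵ s.

T ≈ 7.51×10⁻⁵ s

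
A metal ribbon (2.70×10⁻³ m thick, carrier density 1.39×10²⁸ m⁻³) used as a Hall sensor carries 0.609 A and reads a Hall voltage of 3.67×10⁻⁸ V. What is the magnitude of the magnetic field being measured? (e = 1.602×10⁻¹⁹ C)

From V_H = IB/(n e t), B = V_H n e t / I.
B = (3.67×10⁻⁸)(1.39×10²⁸)(1.602×10⁻¹⁹)(2.70×10⁻³)/0.609 ≈ 0.362 T.

B ≈ 0.362 T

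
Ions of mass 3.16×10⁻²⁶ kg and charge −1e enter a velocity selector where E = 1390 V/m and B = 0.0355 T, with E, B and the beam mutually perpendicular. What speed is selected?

v = 3.92×10⁴ m/s

For undeflected motion the electric and magnetic forces balance: qE = qvB.
v = E/B = 1390/0.0355 = 3.92×10⁴ m/s.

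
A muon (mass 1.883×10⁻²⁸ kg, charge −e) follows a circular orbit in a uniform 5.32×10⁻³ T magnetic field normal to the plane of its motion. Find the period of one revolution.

T ≈ 1.39×10⁻⁶ s

The cyclotron period depends only on m, q, B: T = 2πm/(|q|B).
T = 2π(1.883×10⁻²⁸)/((1.602×10⁻¹⁹)(5.32×10⁻³)) ≈ 1.39×10⁻⁶ s.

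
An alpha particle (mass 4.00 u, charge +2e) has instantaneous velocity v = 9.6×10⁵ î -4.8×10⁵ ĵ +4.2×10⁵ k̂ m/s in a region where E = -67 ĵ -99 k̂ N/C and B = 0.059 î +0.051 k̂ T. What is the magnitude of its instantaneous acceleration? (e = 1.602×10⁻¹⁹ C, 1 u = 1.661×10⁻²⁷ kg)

|a| ≈ 2.15×10¹² m/s²

v×B = (-2.45×10⁴, -2.42×10⁴, 2.83×10⁴) N/C.
E + v×B = (-2.45×10⁴, -2.42×10⁴, 2.82×10⁴) N/C.
F = q(E + v×B) = (3.204×10⁻¹⁹ C)·(-2.45×10⁴, -2.42×10⁴, 2.82×10⁴) = (-7.84×10⁻¹⁵, -7.77×10⁻¹⁵, 9.04×10⁻¹⁵) N.
|a| = |F|/m = 1.427×10⁻¹⁴/6.644×10⁻²⁷ ≈ 2.15×10¹² m/s².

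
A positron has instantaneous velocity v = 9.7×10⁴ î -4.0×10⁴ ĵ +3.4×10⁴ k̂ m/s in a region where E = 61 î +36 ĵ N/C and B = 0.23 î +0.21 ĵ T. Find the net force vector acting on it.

F ≈ (-1.13×10⁻¹⁵, 1.26×10⁻¹⁵, 4.74×10⁻¹⁵) N

v×B = (-7140, 7820, 2.96×10⁴) N/C.
E + v×B = (-7080, 7860, 2.96×10⁴) N/C.
F = q(E + v×B) = (1.602×10⁻¹⁹ C)·(-7080, 7860, 2.96×10⁴) = (-1.13×10⁻¹⁵, 1.26×10⁻¹⁵, 4.74×10⁻¹⁵) N.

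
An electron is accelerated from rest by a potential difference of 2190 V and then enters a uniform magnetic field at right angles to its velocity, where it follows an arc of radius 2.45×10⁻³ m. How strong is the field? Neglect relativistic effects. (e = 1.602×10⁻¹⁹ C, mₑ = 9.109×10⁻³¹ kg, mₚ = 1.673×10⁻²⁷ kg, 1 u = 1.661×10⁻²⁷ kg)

v = √(2|q|V/m) = √(2·1.602×10⁻¹⁹·2190/9.109×10⁻³¹) ≈ 2.775×10⁷ m/s.
B = mv/(|q|r) = (9.109×10⁻³¹)(2.775×10⁷)/((1.602×10⁻¹⁹)(2.45×10⁻³)) ≈ 0.0644 T.

B ≈ 0.0644 T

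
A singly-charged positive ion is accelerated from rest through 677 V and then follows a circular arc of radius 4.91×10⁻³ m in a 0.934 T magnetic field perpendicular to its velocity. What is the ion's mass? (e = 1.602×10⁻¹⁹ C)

m ≈ 2.49×10⁻²⁷ kg

Combine |q|V = ½mv² and r = mv/(|q|B): eliminate v to get m = qB²r²/(2V).
m = (1.602×10⁻¹⁹)(0.934)²(4.91×10⁻³)²/(2·677) ≈ 2.49×10⁻²⁷ kg.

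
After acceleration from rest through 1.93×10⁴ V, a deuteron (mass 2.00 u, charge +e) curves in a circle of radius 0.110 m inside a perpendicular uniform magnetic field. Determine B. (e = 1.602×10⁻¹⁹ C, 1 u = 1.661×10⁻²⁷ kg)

B ≈ 0.257 T

v = √(2|q|V/m) = √(2·1.602×10⁻¹⁹·1.93×10⁴/3.322×10⁻²⁷) ≈ 1.364×10⁶ m/s.
B = mv/(|q|r) = (3.322×10⁻²⁷)(1.364×10⁶)/((1.602×10⁻¹⁹)(0.110)) ≈ 0.257 T.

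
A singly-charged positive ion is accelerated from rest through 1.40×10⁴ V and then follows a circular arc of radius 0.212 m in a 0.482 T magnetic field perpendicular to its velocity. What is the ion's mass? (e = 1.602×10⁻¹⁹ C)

Combine |q|V = ½mv² and r = mv/(|q|B): eliminate v to get m = qB²r²/(2V).
m = (1.602×10⁻¹⁹)(0.482)²(0.212)²/(2·1.40×10⁴) ≈ 5.97×10⁻²⁶ kg.

m ≈ 5.97×10⁻²⁶ kg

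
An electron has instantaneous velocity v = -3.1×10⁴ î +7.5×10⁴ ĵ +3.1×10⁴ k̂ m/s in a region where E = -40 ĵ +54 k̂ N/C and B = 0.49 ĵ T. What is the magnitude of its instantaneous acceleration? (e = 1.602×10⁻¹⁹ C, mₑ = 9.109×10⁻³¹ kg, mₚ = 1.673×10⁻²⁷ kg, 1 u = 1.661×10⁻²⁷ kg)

v×B = (-1.52×10⁴, 0, -1.52×10⁴) N/C.
E + v×B = (-1.52×10⁴, -40.0, -1.51×10⁴) N/C.
F = q(E + v×B) = (−1.602×10⁻¹⁹ C)·(-1.52×10⁴, -40.0, -1.51×10⁴) = (2.43×10⁻¹⁵, 6.41×10⁻¹⁸, 2.42×10⁻¹⁵) N.
|a| = |F|/m = 3.435×10⁻¹⁵/9.109×10⁻³¹ ≈ 3.77×10¹⁵ m/s².

|a| ≈ 3.77×10¹⁵ m/s²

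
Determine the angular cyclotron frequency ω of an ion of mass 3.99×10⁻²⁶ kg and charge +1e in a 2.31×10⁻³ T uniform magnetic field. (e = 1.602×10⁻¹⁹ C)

ω ≈ 9270 rad/s

ω = |q|B/m.
ω = (1.602×10⁻¹⁹)(2.31×10⁻³)/3.99×10⁻²⁶ ≈ 9270 rad/s.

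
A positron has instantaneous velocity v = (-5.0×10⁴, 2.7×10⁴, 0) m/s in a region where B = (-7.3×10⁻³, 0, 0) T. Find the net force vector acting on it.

v×B = (0, 0, 197) N/C.
F = q v×B = (1.602×10⁻¹⁹ C)·(0, 0, 197) = (0, 0, 3.16×10⁻¹⁷) N.

F ≈ (0, 0, 3.16×10⁻¹⁷) N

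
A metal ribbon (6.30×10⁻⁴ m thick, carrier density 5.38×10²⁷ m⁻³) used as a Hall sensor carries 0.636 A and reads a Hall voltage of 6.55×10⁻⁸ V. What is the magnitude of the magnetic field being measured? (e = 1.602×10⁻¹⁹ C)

From V_H = IB/(n e t), B = V_H n e t / I.
B = (6.55×10⁻⁸)(5.38×10²⁷)(1.602×10⁻¹⁹)(6.30×10⁻⁴)/0.636 ≈ 0.0559 T.

B ≈ 0.0559 T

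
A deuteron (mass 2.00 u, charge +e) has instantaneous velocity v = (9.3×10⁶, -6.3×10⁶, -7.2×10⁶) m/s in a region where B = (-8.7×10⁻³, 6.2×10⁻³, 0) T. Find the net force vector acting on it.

v×B = (4.46×10⁴, 6.26×10⁴, 2850) N/C.
F = q v×B = (1.602×10⁻¹⁹ C)·(4.46×10⁴, 6.26×10⁴, 2850) = (7.15×10⁻¹⁵, 1.00×10⁻¹⁴, 4.57×10⁻¹⁶) N.

F ≈ (7.15×10⁻¹⁵, 1.00×10⁻¹⁴, 4.57×10⁻¹⁶) N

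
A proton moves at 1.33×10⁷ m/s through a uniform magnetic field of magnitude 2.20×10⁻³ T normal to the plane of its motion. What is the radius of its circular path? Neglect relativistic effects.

The magnetic force provides the centripetal force: |q|vB = mv²/r.
r = mv/(|q|B) = (1.673×10⁻²⁷)(1.33×10⁷)/((1.602×10⁻¹⁹)(2.20×10⁻³)) ≈ 63.1 m.

r ≈ 63.1 m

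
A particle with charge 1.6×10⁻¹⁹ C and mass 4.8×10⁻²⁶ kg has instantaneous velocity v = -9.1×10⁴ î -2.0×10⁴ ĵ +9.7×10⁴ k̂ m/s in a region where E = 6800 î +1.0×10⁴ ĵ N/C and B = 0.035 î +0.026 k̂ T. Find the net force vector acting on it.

F ≈ (1.00×10⁻¹⁵, 2.52×10⁻¹⁵, 1.12×10⁻¹⁶) N

v×B = (-520, 5760, 700) N/C.
E + v×B = (6280, 1.58×10⁴, 700) N/C.
F = q(E + v×B) = (1.6×10⁻¹⁹ C)·(6280, 1.58×10⁴, 700) = (1.00×10⁻¹⁵, 2.52×10⁻¹⁵, 1.12×10⁻¹⁶) N.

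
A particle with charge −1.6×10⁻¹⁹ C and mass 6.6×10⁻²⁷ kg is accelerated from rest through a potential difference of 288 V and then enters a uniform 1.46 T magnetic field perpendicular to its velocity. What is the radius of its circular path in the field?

r ≈ 3.34×10⁻³ m

Acceleration: |q|V = ½mv² ⇒ v = √(2|q|V/m) = √(2·1.6×10⁻¹⁹·288/6.6×10⁻²⁷) ≈ 1.182×10⁵ m/s.
In the field: r = mv/(|q|B) = (6.6×10⁻²⁷)(1.182×10⁵)/((1.6×10⁻¹⁹)(1.46)) ≈ 3.34×10⁻³ m.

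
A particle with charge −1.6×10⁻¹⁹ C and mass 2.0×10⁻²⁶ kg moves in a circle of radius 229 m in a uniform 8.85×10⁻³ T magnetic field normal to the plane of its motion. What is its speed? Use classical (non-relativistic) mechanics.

v ≈ 1.62×10⁷ m/s

From |q|vB = mv²/r, v = |q|Br/m.
v = (1.6×10⁻¹⁹)(8.85×10⁻³)(229)/2.0×10⁻²⁶ ≈ 1.62×10⁷ m/s.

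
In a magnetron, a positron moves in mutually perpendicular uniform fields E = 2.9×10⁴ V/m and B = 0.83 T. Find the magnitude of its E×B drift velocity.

In crossed fields the guiding centre drifts at v_d = |E×B|/B² = E/B, independent of charge and mass.
v_d = 2.9×10⁴/0.83 = 3.5×10⁴ m/s.

v_d ≈ 3.5×10⁴ m/s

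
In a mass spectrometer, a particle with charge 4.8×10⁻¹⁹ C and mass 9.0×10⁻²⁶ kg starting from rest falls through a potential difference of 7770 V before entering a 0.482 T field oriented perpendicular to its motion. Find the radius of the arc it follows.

r ≈ 0.112 m

Acceleration: |q|V = ½mv² ⇒ v = √(2|q|V/m) = √(2·4.8×10⁻¹⁹·7770/9.0×10⁻²⁶) ≈ 2.879×10⁵ m/s.
In the field: r = mv/(|q|B) = (9.0×10⁻²⁶)(2.879×10⁵)/((4.8×10⁻¹⁹)(0.482)) ≈ 0.112 m.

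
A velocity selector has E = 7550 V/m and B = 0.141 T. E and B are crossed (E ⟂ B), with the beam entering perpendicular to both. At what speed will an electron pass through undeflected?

v = 5.35×10⁴ m/s

For undeflected motion the electric and magnetic forces balance: qE = qvB.
v = E/B = 7550/0.141 = 5.35×10⁴ m/s.
The result is independent of the particle's charge and mass.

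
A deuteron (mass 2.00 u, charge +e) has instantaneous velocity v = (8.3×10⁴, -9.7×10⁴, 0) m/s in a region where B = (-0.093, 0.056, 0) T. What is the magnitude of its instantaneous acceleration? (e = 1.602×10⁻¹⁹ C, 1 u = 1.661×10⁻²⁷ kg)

|a| ≈ 2.11×10¹¹ m/s²

v×B = (0, 0, -4370) N/C.
F = q v×B = (1.602×10⁻¹⁹ C)·(0, 0, -4370) = (0, 0, -7.01×10⁻¹⁶) N.
|a| = |F|/m = 7.006×10⁻¹⁶/3.322×10⁻²⁷ ≈ 2.11×10¹¹ m/s².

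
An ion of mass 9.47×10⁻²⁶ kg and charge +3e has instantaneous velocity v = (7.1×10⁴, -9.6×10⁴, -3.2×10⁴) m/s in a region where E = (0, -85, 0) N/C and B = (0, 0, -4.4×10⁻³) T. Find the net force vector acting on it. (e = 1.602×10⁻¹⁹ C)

F ≈ (2.03×10⁻¹⁶, 1.09×10⁻¹⁶, 0) N

v×B = (422, 312, 0) N/C.
E + v×B = (422, 227, 0) N/C.
F = q(E + v×B) = (4.806×10⁻¹⁹ C)·(422, 227, 0) = (2.03×10⁻¹⁶, 1.09×10⁻¹⁶, 0) N.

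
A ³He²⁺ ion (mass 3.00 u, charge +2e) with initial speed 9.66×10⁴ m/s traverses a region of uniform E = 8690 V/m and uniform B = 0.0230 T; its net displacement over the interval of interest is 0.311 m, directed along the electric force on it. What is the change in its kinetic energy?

The magnetic force is always ⟂ v and does no work; only the electric force changes KE.
ΔKE = F_E · d = |q|E d = (3.204×10⁻¹⁹)(8690)(0.311) ≈ 8.66×10⁻¹⁶ J.

ΔKE ≈ 8.66×10⁻¹⁶ J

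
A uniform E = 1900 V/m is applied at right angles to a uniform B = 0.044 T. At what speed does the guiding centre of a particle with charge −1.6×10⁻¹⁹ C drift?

The steady drift has the magnetic force balancing the electric force, so v_d = E/B.
v_d = 1900/0.044 = 4.3×10⁴ m/s.

v_d ≈ 4.3×10⁴ m/s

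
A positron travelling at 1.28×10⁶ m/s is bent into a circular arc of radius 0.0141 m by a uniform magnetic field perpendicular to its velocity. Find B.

B ≈ 5.16×10⁻⁴ T

From |q|vB = mv²/r, B = mv/(|q|r).
B = (9.109×10⁻³¹)(1.28×10⁶)/((1.602×10⁻¹⁹)(0.0141)) ≈ 5.16×10⁻⁴ T.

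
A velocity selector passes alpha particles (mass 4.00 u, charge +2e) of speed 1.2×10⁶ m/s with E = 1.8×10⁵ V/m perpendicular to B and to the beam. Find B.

Balance of forces in the selector: qE = qvB ⇒ B = E/v.
B = 1.8×10⁵/1.2×10⁶ = 0.15 T.

B = 0.15 T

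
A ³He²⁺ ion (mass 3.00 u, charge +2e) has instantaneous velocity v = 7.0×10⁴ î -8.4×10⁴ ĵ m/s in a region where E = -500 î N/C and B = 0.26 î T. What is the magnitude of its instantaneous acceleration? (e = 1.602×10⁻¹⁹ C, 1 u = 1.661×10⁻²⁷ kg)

v×B = (0, 0, 2.18×10⁴) N/C.
E + v×B = (-500, 0, 2.18×10⁴) N/C.
F = q(E + v×B) = (3.204×10⁻¹⁹ C)·(-500, 0, 2.18×10⁴) = (-1.60×10⁻¹⁶, 0, 7.00×10⁻¹⁵) N.
|a| = |F|/m = 6.999×10⁻¹⁵/4.983×10⁻²⁷ ≈ 1.40×10¹² m/s².

|a| ≈ 1.40×10¹² m/s²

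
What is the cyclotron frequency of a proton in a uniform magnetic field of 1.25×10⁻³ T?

f = |q|B/(2πm).
f = (1.602×10⁻¹⁹)(1.25×10⁻³)/(2π·1.673×10⁻²⁷) ≈ 1.91×10⁴ Hz.

f ≈ 1.91×10⁴ Hz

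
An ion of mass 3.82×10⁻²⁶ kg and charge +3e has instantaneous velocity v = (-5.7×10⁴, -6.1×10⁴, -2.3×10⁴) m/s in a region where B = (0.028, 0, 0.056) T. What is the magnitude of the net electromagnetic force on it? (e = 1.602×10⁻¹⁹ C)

v×B = (-3420, 2550, 1710) N/C.
F = q v×B = (4.806×10⁻¹⁹ C)·(-3420, 2550, 1710) = (-1.64×10⁻¹⁵, 1.22×10⁻¹⁵, 8.21×10⁻¹⁶) N.
|F| = 2.21×10⁻¹⁵ N.

|F| ≈ 2.21×10⁻¹⁵ N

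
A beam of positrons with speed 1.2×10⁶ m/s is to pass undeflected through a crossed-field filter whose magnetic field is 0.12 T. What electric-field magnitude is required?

E = 1.4×10⁵ V/m

For straight-line motion qE = qvB, so E = vB.
E = 1.2×10⁶ × 0.12 = 1.4×10⁵ V/m.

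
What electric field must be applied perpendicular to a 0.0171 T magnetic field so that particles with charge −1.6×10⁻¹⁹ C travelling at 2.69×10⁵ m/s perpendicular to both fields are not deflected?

E = 4600 V/m

For straight-line motion qE = qvB, so E = vB.
E = 2.69×10⁵ × 0.0171 = 4600 V/m.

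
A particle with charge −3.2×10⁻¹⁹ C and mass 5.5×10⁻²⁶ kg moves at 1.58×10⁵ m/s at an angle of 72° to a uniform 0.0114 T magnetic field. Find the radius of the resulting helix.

v⊥ = v sinθ = 1.58×10⁵·sin72° ≈ 1.503×10⁵ m/s.
r = m v⊥/(|q|B) = (5.5×10⁻²⁶)(1.503×10⁵)/((3.2×10⁻¹⁹)(0.0114)) ≈ 2.27 m.

r ≈ 2.27 m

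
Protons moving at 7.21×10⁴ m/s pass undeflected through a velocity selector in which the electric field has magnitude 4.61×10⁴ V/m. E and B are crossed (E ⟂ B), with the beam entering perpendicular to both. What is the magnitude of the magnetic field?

B = 0.639 T

Balance of forces in the selector: qE = qvB ⇒ B = E/v.
B = 4.61×10⁴/7.21×10⁴ = 0.639 T.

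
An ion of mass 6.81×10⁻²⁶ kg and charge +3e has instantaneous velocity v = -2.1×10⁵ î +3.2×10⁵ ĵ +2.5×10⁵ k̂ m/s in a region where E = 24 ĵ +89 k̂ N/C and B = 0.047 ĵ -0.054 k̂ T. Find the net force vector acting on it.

F ≈ (-1.40×10⁻¹⁴, -5.44×10⁻¹⁵, -4.70×10⁻¹⁵) N

v×B = (-2.90×10⁴, -1.13×10⁴, -9870) N/C.
E + v×B = (-2.90×10⁴, -1.13×10⁴, -9780) N/C.
F = q(E + v×B) = (4.806×10⁻¹⁹ C)·(-2.90×10⁴, -1.13×10⁴, -9780) = (-1.40×10⁻¹⁴, -5.44×10⁻¹⁵, -4.70×10⁻¹⁵) N.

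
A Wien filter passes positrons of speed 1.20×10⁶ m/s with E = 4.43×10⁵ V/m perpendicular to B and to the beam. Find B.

B = 0.369 T

Balance of forces in the selector: qE = qvB ⇒ B = E/v.
B = 4.43×10⁵/1.20×10⁶ = 0.369 T.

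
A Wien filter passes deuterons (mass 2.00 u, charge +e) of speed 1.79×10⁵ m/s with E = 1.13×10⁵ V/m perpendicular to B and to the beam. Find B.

Balance of forces in the selector: qE = qvB ⇒ B = E/v.
B = 1.13×10⁵/1.79×10⁵ = 0.631 T.

B = 0.631 T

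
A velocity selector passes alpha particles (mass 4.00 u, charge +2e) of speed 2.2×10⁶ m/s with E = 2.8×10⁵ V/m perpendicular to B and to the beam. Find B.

Balance of forces in the selector: qE = qvB ⇒ B = E/v.
B = 2.8×10⁵/2.2×10⁶ = 0.13 T.

B = 0.13 T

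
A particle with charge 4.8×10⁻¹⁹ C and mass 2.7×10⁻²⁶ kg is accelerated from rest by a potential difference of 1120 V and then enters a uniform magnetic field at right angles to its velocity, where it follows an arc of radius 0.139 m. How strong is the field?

v = √(2|q|V/m) = √(2·4.8×10⁻¹⁹·1120/2.7×10⁻²⁶) ≈ 1.996×10⁵ m/s.
B = mv/(|q|r) = (2.7×10⁻²⁶)(1.996×10⁵)/((4.8×10⁻¹⁹)(0.139)) ≈ 0.0808 T.

B ≈ 0.0808 T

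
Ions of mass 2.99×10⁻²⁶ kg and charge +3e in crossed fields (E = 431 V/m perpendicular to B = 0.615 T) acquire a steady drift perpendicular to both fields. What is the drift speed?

In crossed fields the guiding centre drifts at v_d = |E×B|/B² = E/B, independent of charge and mass.
v_d = 431/0.615 = 701 m/s.

v_d ≈ 701 m/s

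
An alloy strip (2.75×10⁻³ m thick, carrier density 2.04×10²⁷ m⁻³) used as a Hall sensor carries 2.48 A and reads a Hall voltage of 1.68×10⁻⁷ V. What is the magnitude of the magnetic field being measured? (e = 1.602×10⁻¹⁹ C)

B ≈ 0.0609 T

From V_H = IB/(n e t), B = V_H n e t / I.
B = (1.68×10⁻⁷)(2.04×10²⁷)(1.602×10⁻¹⁹)(2.75×10⁻³)/2.48 ≈ 0.0609 T.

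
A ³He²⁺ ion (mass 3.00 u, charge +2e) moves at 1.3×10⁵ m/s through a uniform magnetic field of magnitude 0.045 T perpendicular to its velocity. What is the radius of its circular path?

r ≈ 0.045 m

The magnetic force provides the centripetal force: |q|vB = mv²/r.
r = mv/(|q|B) = (4.983×10⁻²⁷)(1.3×10⁵)/((3.204×10⁻¹⁹)(0.045)) ≈ 0.045 m.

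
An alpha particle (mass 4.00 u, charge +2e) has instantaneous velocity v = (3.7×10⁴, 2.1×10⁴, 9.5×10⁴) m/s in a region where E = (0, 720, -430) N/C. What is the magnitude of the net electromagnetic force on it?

|F| ≈ 2.69×10⁻¹⁶ N

Only an electric field acts, so F = qE = (3.204×10⁻¹⁹ C)·(0, 720, -430) = (0, 2.31×10⁻¹⁶, -1.38×10⁻¹⁶) N.
|F| = 2.69×10⁻¹⁶ N.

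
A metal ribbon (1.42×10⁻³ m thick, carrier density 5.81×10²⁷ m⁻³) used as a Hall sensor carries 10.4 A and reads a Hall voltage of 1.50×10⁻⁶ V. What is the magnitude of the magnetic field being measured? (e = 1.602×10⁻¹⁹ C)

From V_H = IB/(n e t), B = V_H n e t / I.
B = (1.50×10⁻⁶)(5.81×10²⁷)(1.602×10⁻¹⁹)(1.42×10⁻³)/10.4 ≈ 0.191 T.

B ≈ 0.191 T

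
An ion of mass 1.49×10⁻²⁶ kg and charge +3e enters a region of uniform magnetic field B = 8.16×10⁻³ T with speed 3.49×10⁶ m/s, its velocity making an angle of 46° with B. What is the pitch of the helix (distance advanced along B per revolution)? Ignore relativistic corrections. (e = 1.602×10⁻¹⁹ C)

p ≈ 57.9 m

v∥ = v cosθ = 3.49×10⁶·cos46° ≈ 2.424×10⁶ m/s.
T = 2πm/(|q|B) = 2π(1.49×10⁻²⁶)/((4.806×10⁻¹⁹)(8.16×10⁻³)) ≈ 2.387×10⁻⁵ s.
pitch = v∥ T = (2.424×10⁶)(2.387×10⁻⁵) ≈ 57.9 m.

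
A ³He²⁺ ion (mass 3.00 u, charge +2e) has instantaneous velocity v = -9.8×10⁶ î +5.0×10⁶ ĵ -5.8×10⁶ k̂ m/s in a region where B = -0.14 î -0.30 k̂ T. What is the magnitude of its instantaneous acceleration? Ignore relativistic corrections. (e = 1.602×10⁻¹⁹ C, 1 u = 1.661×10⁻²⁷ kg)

v×B = (-1.50×10⁶, -2.13×10⁶, 7.00×10⁵) N/C.
F = q v×B = (3.204×10⁻¹⁹ C)·(-1.50×10⁶, -2.13×10⁶, 7.00×10⁵) = (-4.81×10⁻¹³, -6.82×10⁻¹³, 2.24×10⁻¹³) N.
|a| = |F|/m = 8.638×10⁻¹³/4.983×10⁻²⁷ ≈ 1.73×10¹⁴ m/s².

|a| ≈ 1.73×10¹⁴ m/s²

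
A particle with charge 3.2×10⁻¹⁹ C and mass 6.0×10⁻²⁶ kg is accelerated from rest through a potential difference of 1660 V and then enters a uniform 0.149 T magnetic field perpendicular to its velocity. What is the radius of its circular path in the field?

r ≈ 0.167 m

Acceleration: |q|V = ½mv² ⇒ v = √(2|q|V/m) = √(2·3.2×10⁻¹⁹·1660/6.0×10⁻²⁶) ≈ 1.331×10⁵ m/s.
In the field: r = mv/(|q|B) = (6.0×10⁻²⁶)(1.331×10⁵)/((3.2×10⁻¹⁹)(0.149)) ≈ 0.167 m.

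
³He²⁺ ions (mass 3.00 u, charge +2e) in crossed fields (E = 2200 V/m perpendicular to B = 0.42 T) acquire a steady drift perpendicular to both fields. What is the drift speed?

v_d ≈ 5200 m/s

The steady drift has the magnetic force balancing the electric force, so v_d = E/B.
v_d = 2200/0.42 = 5200 m/s.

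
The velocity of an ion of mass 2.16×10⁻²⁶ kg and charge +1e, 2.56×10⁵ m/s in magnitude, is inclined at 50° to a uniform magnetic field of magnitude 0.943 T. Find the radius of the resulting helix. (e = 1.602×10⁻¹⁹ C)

v⊥ = v sinθ = 2.56×10⁵·sin50° ≈ 1.961×10⁵ m/s.
r = m v⊥/(|q|B) = (2.16×10⁻²⁶)(1.961×10⁵)/((1.602×10⁻¹⁹)(0.943)) ≈ 0.0280 m.

r ≈ 0.0280 m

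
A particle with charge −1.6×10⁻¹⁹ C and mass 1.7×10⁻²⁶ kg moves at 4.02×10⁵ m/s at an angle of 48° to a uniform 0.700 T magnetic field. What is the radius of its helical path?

v⊥ = v sinθ = 4.02×10⁵·sin48° ≈ 2.987×10⁵ m/s.
r = m v⊥/(|q|B) = (1.7×10⁻²⁶)(2.987×10⁵)/((1.6×10⁻¹⁹)(0.700)) ≈ 0.0453 m.

r ≈ 0.0453 m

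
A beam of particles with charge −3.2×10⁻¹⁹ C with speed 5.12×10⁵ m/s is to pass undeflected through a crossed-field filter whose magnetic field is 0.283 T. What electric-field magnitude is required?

E = 1.45×10⁵ V/m

For straight-line motion qE = qvB, so E = vB.
E = 5.12×10⁵ × 0.283 = 1.45×10⁵ V/m.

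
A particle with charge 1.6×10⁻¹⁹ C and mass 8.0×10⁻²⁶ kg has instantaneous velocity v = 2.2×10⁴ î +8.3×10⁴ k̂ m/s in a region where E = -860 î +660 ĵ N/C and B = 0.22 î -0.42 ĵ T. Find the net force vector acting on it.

v×B = (3.49×10⁴, 1.83×10⁴, -9240) N/C.
E + v×B = (3.40×10⁴, 1.89×10⁴, -9240) N/C.
F = q(E + v×B) = (1.6×10⁻¹⁹ C)·(3.40×10⁴, 1.89×10⁴, -9240) = (5.44×10⁻¹⁵, 3.03×10⁻¹⁵, -1.48×10⁻¹⁵) N.

F ≈ (5.44×10⁻¹⁵, 3.03×10⁻¹⁵, -1.48×10⁻¹⁵) N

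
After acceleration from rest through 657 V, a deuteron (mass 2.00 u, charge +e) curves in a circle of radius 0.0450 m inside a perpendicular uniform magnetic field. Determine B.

v = √(2|q|V/m) = √(2·1.602×10⁻¹⁹·657/3.322×10⁻²⁷) ≈ 2.517×10⁵ m/s.
B = mv/(|q|r) = (3.322×10⁻²⁷)(2.517×10⁵)/((1.602×10⁻¹⁹)(0.0450)) ≈ 0.116 T.

B ≈ 0.116 T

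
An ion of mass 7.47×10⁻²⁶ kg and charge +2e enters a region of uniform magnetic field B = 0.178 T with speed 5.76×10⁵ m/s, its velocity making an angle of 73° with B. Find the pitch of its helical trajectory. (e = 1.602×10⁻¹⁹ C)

p ≈ 1.39 m

v∥ = v cosθ = 5.76×10⁵·cos73° ≈ 1.684×10⁵ m/s.
T = 2πm/(|q|B) = 2π(7.47×10⁻²⁶)/((3.204×10⁻¹⁹)(0.178)) ≈ 8.230×10⁻⁶ s.
pitch = v∥ T = (1.684×10⁵)(8.230×10⁻⁶) ≈ 1.39 m.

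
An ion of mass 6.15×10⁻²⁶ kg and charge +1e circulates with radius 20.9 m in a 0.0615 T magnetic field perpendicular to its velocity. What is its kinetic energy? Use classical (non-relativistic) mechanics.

v = |q|Br/m, then KE = ½mv² = (qBr)²/(2m).
v = (1.602×10⁻¹⁹)(0.0615)(20.9)/6.15×10⁻²⁶ ≈ 3.348×10⁶ m/s.
KE = ½(6.15×10⁻²⁶)(3.348×10⁶)² ≈ 3.45×10⁻¹³ J = 2.15×10⁶ eV.

KE ≈ 2.15×10⁶ eV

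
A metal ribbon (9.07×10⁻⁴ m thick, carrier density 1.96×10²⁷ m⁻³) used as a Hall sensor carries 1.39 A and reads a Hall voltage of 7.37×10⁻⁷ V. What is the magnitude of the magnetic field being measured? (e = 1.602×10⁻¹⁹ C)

From V_H = IB/(n e t), B = V_H n e t / I.
B = (7.37×10⁻⁷)(1.96×10²⁷)(1.602×10⁻¹⁹)(9.07×10⁻⁴)/1.39 ≈ 0.151 T.

B ≈ 0.151 T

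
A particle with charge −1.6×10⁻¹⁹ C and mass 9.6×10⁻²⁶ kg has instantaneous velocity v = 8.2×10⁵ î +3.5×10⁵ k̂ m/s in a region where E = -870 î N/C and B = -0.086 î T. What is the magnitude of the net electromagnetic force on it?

|F| ≈ 4.82×10⁻¹⁵ N

v×B = (0, -3.01×10⁴, 0) N/C.
E + v×B = (-870, -3.01×10⁴, 0) N/C.
F = q(E + v×B) = (−1.6×10⁻¹⁹ C)·(-870, -3.01×10⁴, 0) = (1.39×10⁻¹⁶, 4.82×10⁻¹⁵, 0) N.
|F| = 4.82×10⁻¹⁵ N.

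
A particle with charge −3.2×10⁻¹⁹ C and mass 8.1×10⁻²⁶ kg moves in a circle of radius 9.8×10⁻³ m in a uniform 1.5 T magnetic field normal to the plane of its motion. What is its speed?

From |q|vB = mv²/r, v = |q|Br/m.
v = (3.2×10⁻¹⁹)(1.5)(9.8×10⁻³)/8.1×10⁻²⁶ ≈ 5.8×10⁴ m/s.

v ≈ 5.8×10⁴ m/s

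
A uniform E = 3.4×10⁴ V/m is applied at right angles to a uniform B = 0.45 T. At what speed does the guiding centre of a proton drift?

The steady drift has the magnetic force balancing the electric force, so v_d = E/B.
v_d = 3.4×10⁴/0.45 = 7.6×10⁴ m/s.

v_d ≈ 7.6×10⁴ m/s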